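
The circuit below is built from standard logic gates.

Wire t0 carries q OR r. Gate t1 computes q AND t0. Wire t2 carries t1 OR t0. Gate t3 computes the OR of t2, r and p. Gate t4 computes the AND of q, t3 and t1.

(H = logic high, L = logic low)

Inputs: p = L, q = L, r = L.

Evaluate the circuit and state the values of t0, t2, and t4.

t0 = q OR r = L OR L = L
t1 = q AND t0 = L AND L = L
t2 = t1 OR t0 = L OR L = L
t3 = t2 OR r OR p = L OR L OR L = L
t4 = q AND t3 AND t1 = L AND L AND L = L

t0 = L, t2 = L, t4 = L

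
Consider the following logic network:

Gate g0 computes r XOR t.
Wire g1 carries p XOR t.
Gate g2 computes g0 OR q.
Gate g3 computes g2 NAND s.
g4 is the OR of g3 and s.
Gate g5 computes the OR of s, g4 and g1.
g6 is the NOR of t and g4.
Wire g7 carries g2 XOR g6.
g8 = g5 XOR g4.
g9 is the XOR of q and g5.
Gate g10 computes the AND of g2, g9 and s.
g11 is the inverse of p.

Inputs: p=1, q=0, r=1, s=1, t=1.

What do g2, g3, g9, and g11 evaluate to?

g0 = r XOR t = 1 XOR 1 = 0
g1 = p XOR t = 1 XOR 1 = 0
g2 = g0 OR q = 0 OR 0 = 0
g3 = g2 NAND s = 0 NAND 1 = 1
g4 = g3 OR s = 1 OR 1 = 1
g5 = s OR g4 OR g1 = 1 OR 1 OR 0 = 1
g9 = q XOR g5 = 0 XOR 1 = 1
g11 = NOT p = NOT 1 = 0

g2 = 0; g3 = 1; g9 = 1; g11 = 0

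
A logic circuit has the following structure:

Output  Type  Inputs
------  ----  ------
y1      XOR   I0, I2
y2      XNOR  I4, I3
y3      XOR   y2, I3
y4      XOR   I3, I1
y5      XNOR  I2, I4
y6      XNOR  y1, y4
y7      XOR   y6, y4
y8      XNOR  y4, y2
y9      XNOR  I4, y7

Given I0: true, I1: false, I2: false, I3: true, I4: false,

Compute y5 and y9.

y1 = I0 XOR I2 = true XOR false = true
y4 = I3 XOR I1 = true XOR false = true
y5 = I2 XNOR I4 = false XNOR false = true
y6 = y1 XNOR y4 = true XNOR true = true
y7 = y6 XOR y4 = true XOR true = false
y9 = I4 XNOR y7 = false XNOR false = true

y5 = true, y9 = true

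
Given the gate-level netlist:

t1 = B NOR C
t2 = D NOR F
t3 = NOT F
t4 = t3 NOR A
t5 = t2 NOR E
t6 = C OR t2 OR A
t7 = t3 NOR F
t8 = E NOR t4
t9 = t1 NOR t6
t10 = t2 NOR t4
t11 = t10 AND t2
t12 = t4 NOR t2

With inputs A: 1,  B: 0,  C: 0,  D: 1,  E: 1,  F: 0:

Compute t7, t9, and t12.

t7 = 0; t9 = 0; t12 = 1

t1 = B NOR C = 0 NOR 0 = 1
t2 = D NOR F = 1 NOR 0 = 0
t3 = NOT F = NOT 0 = 1
t4 = t3 NOR A = 1 NOR 1 = 0
t6 = C OR t2 OR A = 0 OR 0 OR 1 = 1
t7 = t3 NOR F = 1 NOR 0 = 0
t9 = t1 NOR t6 = 1 NOR 1 = 0
t12 = t4 NOR t2 = 0 NOR 0 = 1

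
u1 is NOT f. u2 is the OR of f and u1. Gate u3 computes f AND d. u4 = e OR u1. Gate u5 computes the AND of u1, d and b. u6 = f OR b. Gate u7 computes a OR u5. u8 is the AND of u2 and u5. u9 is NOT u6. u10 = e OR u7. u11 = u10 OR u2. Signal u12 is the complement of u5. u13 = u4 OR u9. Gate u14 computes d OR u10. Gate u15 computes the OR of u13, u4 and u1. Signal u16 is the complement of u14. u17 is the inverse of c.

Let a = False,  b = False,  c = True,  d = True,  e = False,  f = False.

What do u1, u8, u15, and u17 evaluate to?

u1 = True, u8 = False, u15 = True, u17 = False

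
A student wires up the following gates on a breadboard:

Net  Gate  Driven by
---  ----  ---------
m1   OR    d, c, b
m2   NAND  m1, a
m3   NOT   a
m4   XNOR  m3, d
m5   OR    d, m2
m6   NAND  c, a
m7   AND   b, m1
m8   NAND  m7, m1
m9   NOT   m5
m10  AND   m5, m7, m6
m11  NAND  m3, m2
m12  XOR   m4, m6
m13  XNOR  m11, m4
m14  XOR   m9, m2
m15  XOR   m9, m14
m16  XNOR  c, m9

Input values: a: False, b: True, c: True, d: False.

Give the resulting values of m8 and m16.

m1 = d OR c OR b = False OR True OR True = True
m2 = m1 NAND a = True NAND False = True
m5 = d OR m2 = False OR True = True
m7 = b AND m1 = True AND True = True
m8 = m7 NAND m1 = True NAND True = False
m9 = NOT m5 = NOT True = False
m16 = c XNOR m9 = True XNOR False = False

m8 = False, m16 = False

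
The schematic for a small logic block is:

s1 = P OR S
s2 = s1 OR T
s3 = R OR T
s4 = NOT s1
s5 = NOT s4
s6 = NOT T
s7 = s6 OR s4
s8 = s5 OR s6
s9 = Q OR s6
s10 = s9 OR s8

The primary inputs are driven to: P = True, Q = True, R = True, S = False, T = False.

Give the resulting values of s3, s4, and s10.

s1 = P OR S = True OR False = True
s3 = R OR T = True OR False = True
s4 = NOT s1 = NOT True = False
s5 = NOT s4 = NOT False = True
s6 = NOT T = NOT False = True
s8 = s5 OR s6 = True OR True = True
s9 = Q OR s6 = True OR True = True
s10 = s9 OR s8 = True OR True = True

s3 = True; s4 = False; s10 = True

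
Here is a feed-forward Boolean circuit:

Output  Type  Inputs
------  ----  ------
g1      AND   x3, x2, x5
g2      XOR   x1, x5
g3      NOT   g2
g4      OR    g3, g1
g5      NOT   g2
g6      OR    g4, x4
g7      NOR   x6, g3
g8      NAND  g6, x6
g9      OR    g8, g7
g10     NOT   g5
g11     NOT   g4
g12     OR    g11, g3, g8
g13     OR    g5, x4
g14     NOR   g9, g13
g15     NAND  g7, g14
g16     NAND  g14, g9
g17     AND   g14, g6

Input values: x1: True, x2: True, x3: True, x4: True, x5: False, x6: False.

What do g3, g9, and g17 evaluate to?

g1 = x3 AND x2 AND x5 = True AND True AND False = False
g2 = x1 XOR x5 = True XOR False = True
g3 = NOT g2 = NOT True = False
g4 = g3 OR g1 = False OR False = False
g5 = NOT g2 = NOT True = False
g6 = g4 OR x4 = False OR True = True
g7 = x6 NOR g3 = False NOR False = True
g8 = g6 NAND x6 = True NAND False = True
g9 = g8 OR g7 = True OR True = True
g13 = g5 OR x4 = False OR True = True
g14 = g9 NOR g13 = True NOR True = False
g17 = g14 AND g6 = False AND True = False

g3 = False, g9 = True, g17 = False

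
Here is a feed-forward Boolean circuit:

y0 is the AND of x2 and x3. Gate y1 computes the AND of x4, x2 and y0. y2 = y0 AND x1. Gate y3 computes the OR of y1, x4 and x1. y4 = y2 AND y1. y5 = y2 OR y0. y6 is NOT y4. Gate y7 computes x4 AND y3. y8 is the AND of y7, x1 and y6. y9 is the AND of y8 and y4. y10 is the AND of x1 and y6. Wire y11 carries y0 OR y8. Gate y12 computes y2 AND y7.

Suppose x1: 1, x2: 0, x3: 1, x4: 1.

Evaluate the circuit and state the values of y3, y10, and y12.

y0 = x2 AND x3 = 0 AND 1 = 0
y1 = x4 AND x2 AND y0 = 1 AND 0 AND 0 = 0
y2 = y0 AND x1 = 0 AND 1 = 0
y3 = y1 OR x4 OR x1 = 0 OR 1 OR 1 = 1
y4 = y2 AND y1 = 0 AND 0 = 0
y6 = NOT y4 = NOT 0 = 1
y7 = x4 AND y3 = 1 AND 1 = 1
y10 = x1 AND y6 = 1 AND 1 = 1
y12 = y2 AND y7 = 0 AND 1 = 0

y3 = 1  y10 = 1  y12 = 0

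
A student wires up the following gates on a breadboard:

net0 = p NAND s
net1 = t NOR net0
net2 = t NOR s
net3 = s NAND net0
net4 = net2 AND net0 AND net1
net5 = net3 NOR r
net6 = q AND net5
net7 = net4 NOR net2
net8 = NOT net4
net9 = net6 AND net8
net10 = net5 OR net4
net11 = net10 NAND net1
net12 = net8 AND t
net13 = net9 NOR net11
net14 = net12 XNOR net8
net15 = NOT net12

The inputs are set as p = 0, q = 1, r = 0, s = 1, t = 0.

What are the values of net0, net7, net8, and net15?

net0 = p NAND s = 0 NAND 1 = 1
net1 = t NOR net0 = 0 NOR 1 = 0
net2 = t NOR s = 0 NOR 1 = 0
net4 = net2 AND net0 AND net1 = 0 AND 1 AND 0 = 0
net7 = net4 NOR net2 = 0 NOR 0 = 1
net8 = NOT net4 = NOT 0 = 1
net12 = net8 AND t = 1 AND 0 = 0
net15 = NOT net12 = NOT 0 = 1

net0 = 1; net7 = 1; net8 = 1; net15 = 1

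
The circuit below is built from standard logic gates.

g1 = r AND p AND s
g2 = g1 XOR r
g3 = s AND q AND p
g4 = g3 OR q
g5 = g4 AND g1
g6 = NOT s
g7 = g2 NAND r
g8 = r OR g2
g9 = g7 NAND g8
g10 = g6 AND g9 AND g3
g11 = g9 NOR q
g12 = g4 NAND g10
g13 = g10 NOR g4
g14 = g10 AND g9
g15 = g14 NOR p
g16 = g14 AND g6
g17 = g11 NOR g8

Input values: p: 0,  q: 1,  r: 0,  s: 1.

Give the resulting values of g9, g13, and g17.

g9 = 1  g13 = 0  g17 = 1

g1 = r AND p AND s = 0 AND 0 AND 1 = 0
g2 = g1 XOR r = 0 XOR 0 = 0
g3 = s AND q AND p = 1 AND 1 AND 0 = 0
g4 = g3 OR q = 0 OR 1 = 1
g6 = NOT s = NOT 1 = 0
g7 = g2 NAND r = 0 NAND 0 = 1
g8 = r OR g2 = 0 OR 0 = 0
g9 = g7 NAND g8 = 1 NAND 0 = 1
g10 = g6 AND g9 AND g3 = 0 AND 1 AND 0 = 0
g11 = g9 NOR q = 1 NOR 1 = 0
g13 = g10 NOR g4 = 0 NOR 1 = 0
g17 = g11 NOR g8 = 0 NOR 0 = 1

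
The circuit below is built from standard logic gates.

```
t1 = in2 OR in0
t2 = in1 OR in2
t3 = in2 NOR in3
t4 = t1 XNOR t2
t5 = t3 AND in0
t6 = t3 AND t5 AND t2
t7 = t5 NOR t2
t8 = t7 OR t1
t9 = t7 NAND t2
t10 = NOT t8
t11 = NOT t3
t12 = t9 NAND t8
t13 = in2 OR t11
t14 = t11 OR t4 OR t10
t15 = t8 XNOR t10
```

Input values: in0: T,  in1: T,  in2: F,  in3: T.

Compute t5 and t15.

t1 = in2 OR in0 = F OR T = T
t2 = in1 OR in2 = T OR F = T
t3 = in2 NOR in3 = F NOR T = F
t5 = t3 AND in0 = F AND T = F
t7 = t5 NOR t2 = F NOR T = F
t8 = t7 OR t1 = F OR T = T
t10 = NOT t8 = NOT T = F
t15 = t8 XNOR t10 = T XNOR F = F

t5 = F; t15 = F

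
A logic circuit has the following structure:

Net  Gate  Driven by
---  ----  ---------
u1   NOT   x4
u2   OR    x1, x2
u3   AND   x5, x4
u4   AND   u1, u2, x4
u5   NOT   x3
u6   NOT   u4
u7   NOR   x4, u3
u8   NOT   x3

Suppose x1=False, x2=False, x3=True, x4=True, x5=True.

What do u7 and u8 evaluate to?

u3 = x5 AND x4 = True AND True = True
u7 = x4 NOR u3 = True NOR True = False
u8 = NOT x3 = NOT True = False

u7 = False; u8 = False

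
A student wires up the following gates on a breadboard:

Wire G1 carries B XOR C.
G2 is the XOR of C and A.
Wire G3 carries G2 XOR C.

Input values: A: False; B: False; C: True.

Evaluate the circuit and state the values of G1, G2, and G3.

G1 = B XOR C = False XOR True = True
G2 = C XOR A = True XOR False = True
G3 = G2 XOR C = True XOR True = False

G1 = True, G2 = True, G3 = False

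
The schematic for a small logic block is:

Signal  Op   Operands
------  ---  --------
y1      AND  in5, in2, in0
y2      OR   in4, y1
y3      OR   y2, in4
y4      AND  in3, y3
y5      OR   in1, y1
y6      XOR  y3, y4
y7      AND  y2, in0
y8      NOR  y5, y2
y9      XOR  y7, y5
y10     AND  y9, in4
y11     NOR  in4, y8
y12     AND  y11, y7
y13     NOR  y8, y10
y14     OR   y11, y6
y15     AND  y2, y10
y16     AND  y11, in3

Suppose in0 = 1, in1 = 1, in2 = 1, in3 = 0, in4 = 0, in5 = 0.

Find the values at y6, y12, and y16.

y1 = in5 AND in2 AND in0 = 0 AND 1 AND 1 = 0
y2 = in4 OR y1 = 0 OR 0 = 0
y3 = y2 OR in4 = 0 OR 0 = 0
y4 = in3 AND y3 = 0 AND 0 = 0
y5 = in1 OR y1 = 1 OR 0 = 1
y6 = y3 XOR y4 = 0 XOR 0 = 0
y7 = y2 AND in0 = 0 AND 1 = 0
y8 = y5 NOR y2 = 1 NOR 0 = 0
y11 = in4 NOR y8 = 0 NOR 0 = 1
y12 = y11 AND y7 = 1 AND 0 = 0
y16 = y11 AND in3 = 1 AND 0 = 0

y6 = 0; y12 = 0; y16 = 0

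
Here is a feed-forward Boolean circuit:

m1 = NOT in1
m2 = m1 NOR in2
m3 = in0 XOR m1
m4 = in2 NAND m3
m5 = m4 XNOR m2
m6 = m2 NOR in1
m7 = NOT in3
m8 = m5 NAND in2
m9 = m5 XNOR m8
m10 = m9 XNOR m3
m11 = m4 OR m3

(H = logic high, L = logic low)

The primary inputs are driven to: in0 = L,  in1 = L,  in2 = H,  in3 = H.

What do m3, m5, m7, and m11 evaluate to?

m1 = NOT in1 = NOT L = H
m2 = m1 NOR in2 = H NOR H = L
m3 = in0 XOR m1 = L XOR H = H
m4 = in2 NAND m3 = H NAND H = L
m5 = m4 XNOR m2 = L XNOR L = H
m7 = NOT in3 = NOT H = L
m11 = m4 OR m3 = L OR H = H

m3 = H, m5 = H, m7 = L, m11 = H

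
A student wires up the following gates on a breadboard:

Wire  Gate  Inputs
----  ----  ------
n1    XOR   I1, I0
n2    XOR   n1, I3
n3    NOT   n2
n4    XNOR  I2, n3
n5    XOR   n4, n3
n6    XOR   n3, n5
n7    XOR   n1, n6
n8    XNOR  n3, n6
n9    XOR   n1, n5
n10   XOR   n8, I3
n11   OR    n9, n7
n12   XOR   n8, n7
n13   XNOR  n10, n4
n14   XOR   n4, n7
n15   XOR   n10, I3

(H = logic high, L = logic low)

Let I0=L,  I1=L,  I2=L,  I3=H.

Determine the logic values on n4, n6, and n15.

n4 = H, n6 = H, n15 = L

n1 = I1 XOR I0 = L XOR L = L
n2 = n1 XOR I3 = L XOR H = H
n3 = NOT n2 = NOT H = L
n4 = I2 XNOR n3 = L XNOR L = H
n5 = n4 XOR n3 = H XOR L = H
n6 = n3 XOR n5 = L XOR H = H
n8 = n3 XNOR n6 = L XNOR H = L
n10 = n8 XOR I3 = L XOR H = H
n15 = n10 XOR I3 = H XOR H = L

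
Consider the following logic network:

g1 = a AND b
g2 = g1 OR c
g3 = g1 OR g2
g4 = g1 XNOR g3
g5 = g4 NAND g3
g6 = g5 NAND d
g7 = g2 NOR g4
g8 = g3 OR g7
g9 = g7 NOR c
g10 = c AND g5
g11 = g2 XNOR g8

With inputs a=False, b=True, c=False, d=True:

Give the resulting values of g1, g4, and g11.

g1 = False, g4 = True, g11 = True

g1 = a AND b = False AND True = False
g2 = g1 OR c = False OR False = False
g3 = g1 OR g2 = False OR False = False
g4 = g1 XNOR g3 = False XNOR False = True
g7 = g2 NOR g4 = False NOR True = False
g8 = g3 OR g7 = False OR False = False
g11 = g2 XNOR g8 = False XNOR False = True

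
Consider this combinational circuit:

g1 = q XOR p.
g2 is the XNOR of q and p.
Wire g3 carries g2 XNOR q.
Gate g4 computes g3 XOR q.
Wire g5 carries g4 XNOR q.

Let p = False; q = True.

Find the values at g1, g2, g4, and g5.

g1 = True  g2 = False  g4 = True  g5 = True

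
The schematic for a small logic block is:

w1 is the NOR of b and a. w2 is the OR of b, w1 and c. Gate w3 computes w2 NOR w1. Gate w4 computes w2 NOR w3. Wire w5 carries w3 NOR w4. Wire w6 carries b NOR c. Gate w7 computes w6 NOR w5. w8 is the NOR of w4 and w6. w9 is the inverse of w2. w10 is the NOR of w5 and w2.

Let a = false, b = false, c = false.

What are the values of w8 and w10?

w1 = b NOR a = false NOR false = true
w2 = b OR w1 OR c = false OR true OR false = true
w3 = w2 NOR w1 = true NOR true = false
w4 = w2 NOR w3 = true NOR false = false
w5 = w3 NOR w4 = false NOR false = true
w6 = b NOR c = false NOR false = true
w8 = w4 NOR w6 = false NOR true = false
w10 = w5 NOR w2 = true NOR true = false

w8 = false, w10 = false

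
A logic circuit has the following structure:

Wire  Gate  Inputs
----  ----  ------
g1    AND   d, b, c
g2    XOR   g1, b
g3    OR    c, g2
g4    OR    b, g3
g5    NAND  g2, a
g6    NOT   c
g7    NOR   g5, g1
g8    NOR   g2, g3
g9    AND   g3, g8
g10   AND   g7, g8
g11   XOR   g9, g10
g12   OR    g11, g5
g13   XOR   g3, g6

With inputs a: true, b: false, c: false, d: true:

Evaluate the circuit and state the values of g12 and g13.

g12 = true; g13 = true

g1 = d AND b AND c = true AND false AND false = false
g2 = g1 XOR b = false XOR false = false
g3 = c OR g2 = false OR false = false
g5 = g2 NAND a = false NAND true = true
g6 = NOT c = NOT false = true
g7 = g5 NOR g1 = true NOR false = false
g8 = g2 NOR g3 = false NOR false = true
g9 = g3 AND g8 = false AND true = false
g10 = g7 AND g8 = false AND true = false
g11 = g9 XOR g10 = false XOR false = false
g12 = g11 OR g5 = false OR true = true
g13 = g3 XOR g6 = false XOR true = true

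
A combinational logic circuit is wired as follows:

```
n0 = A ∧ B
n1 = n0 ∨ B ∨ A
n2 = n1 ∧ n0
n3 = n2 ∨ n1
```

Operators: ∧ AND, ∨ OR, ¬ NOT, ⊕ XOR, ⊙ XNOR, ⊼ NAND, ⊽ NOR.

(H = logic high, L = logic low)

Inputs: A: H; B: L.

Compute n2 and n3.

n2 = L  n3 = H

n0 = A AND B = H AND L = L
n1 = n0 OR B OR A = L OR L OR H = H
n2 = n1 AND n0 = H AND L = L
n3 = n2 OR n1 = L OR H = H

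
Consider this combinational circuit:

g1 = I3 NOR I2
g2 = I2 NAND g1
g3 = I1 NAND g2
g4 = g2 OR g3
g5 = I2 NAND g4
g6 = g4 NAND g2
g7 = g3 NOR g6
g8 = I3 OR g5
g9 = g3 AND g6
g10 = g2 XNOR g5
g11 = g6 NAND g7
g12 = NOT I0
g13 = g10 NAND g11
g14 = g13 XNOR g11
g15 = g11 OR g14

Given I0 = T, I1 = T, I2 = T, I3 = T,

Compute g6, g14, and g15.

g6 = F, g14 = T, g15 = T

g1 = I3 NOR I2 = T NOR T = F
g2 = I2 NAND g1 = T NAND F = T
g3 = I1 NAND g2 = T NAND T = F
g4 = g2 OR g3 = T OR F = T
g5 = I2 NAND g4 = T NAND T = F
g6 = g4 NAND g2 = T NAND T = F
g7 = g3 NOR g6 = F NOR F = T
g10 = g2 XNOR g5 = T XNOR F = F
g11 = g6 NAND g7 = F NAND T = T
g13 = g10 NAND g11 = F NAND T = T
g14 = g13 XNOR g11 = T XNOR T = T
g15 = g11 OR g14 = T OR T = T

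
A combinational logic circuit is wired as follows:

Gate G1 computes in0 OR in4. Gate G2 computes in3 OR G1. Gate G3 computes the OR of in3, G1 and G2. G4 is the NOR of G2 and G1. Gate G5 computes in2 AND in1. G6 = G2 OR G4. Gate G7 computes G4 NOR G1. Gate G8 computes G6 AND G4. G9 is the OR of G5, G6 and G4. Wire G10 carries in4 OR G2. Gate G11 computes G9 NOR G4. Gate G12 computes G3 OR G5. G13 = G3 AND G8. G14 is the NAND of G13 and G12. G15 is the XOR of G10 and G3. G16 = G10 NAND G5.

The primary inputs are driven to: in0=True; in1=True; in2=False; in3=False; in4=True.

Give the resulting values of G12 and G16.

G12 = True  G16 = True

G1 = in0 OR in4 = True OR True = True
G2 = in3 OR G1 = False OR True = True
G3 = in3 OR G1 OR G2 = False OR True OR True = True
G5 = in2 AND in1 = False AND True = False
G10 = in4 OR G2 = True OR True = True
G12 = G3 OR G5 = True OR False = True
G16 = G10 NAND G5 = True NAND False = True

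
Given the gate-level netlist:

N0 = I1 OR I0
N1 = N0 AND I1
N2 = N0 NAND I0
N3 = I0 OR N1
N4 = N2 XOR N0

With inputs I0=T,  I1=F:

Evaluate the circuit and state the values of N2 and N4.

N2 = F; N4 = T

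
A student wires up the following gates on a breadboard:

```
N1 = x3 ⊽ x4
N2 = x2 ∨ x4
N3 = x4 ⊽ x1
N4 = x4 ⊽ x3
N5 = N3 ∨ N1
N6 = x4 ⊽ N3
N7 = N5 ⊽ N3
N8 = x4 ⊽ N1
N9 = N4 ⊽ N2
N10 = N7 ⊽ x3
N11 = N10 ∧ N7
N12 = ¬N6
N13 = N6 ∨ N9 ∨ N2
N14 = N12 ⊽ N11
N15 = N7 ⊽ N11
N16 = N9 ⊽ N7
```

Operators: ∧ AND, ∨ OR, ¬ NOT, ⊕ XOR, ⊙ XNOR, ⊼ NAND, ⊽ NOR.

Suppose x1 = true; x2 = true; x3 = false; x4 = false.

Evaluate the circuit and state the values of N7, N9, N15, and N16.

N7 = false; N9 = false; N15 = true; N16 = true

N1 = x3 NOR x4 = false NOR false = true
N2 = x2 OR x4 = true OR false = true
N3 = x4 NOR x1 = false NOR true = false
N4 = x4 NOR x3 = false NOR false = true
N5 = N3 OR N1 = false OR true = true
N7 = N5 NOR N3 = true NOR false = false
N9 = N4 NOR N2 = true NOR true = false
N10 = N7 NOR x3 = false NOR false = true
N11 = N10 AND N7 = true AND false = false
N15 = N7 NOR N11 = false NOR false = true
N16 = N9 NOR N7 = false NOR false = true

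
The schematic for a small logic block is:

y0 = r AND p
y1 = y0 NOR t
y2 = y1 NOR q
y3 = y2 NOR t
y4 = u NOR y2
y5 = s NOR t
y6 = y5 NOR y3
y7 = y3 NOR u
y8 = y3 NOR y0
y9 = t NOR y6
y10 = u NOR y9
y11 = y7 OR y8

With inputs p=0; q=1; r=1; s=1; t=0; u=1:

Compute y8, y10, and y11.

y8 = 0  y10 = 0  y11 = 0

y0 = r AND p = 1 AND 0 = 0
y1 = y0 NOR t = 0 NOR 0 = 1
y2 = y1 NOR q = 1 NOR 1 = 0
y3 = y2 NOR t = 0 NOR 0 = 1
y5 = s NOR t = 1 NOR 0 = 0
y6 = y5 NOR y3 = 0 NOR 1 = 0
y7 = y3 NOR u = 1 NOR 1 = 0
y8 = y3 NOR y0 = 1 NOR 0 = 0
y9 = t NOR y6 = 0 NOR 0 = 1
y10 = u NOR y9 = 1 NOR 1 = 0
y11 = y7 OR y8 = 0 OR 0 = 0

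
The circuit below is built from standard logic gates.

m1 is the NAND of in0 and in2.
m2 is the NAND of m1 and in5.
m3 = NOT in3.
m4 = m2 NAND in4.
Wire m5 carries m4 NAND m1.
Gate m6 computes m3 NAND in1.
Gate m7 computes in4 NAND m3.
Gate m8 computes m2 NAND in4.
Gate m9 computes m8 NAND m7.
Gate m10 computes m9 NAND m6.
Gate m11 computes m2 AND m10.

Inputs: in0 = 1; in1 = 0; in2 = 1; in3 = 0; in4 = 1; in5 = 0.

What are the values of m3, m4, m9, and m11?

m3 = 1, m4 = 0, m9 = 1, m11 = 0

m1 = in0 NAND in2 = 1 NAND 1 = 0
m2 = m1 NAND in5 = 0 NAND 0 = 1
m3 = NOT in3 = NOT 0 = 1
m4 = m2 NAND in4 = 1 NAND 1 = 0
m6 = m3 NAND in1 = 1 NAND 0 = 1
m7 = in4 NAND m3 = 1 NAND 1 = 0
m8 = m2 NAND in4 = 1 NAND 1 = 0
m9 = m8 NAND m7 = 0 NAND 0 = 1
m10 = m9 NAND m6 = 1 NAND 1 = 0
m11 = m2 AND m10 = 1 AND 0 = 0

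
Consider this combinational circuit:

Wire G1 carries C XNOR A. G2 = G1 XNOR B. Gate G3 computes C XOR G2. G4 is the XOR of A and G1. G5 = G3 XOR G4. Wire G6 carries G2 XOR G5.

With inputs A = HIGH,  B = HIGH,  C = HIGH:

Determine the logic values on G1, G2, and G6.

G1 = HIGH; G2 = HIGH; G6 = HIGH

G1 = C XNOR A = HIGH XNOR HIGH = HIGH
G2 = G1 XNOR B = HIGH XNOR HIGH = HIGH
G3 = C XOR G2 = HIGH XOR HIGH = LOW
G4 = A XOR G1 = HIGH XOR HIGH = LOW
G5 = G3 XOR G4 = LOW XOR LOW = LOW
G6 = G2 XOR G5 = HIGH XOR LOW = HIGH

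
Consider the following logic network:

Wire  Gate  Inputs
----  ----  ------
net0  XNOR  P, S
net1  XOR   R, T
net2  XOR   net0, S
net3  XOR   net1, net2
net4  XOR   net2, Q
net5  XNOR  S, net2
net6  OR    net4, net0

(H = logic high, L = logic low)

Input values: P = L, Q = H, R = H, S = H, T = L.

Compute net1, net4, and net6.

net0 = P XNOR S = L XNOR H = L
net1 = R XOR T = H XOR L = H
net2 = net0 XOR S = L XOR H = H
net4 = net2 XOR Q = H XOR H = L
net6 = net4 OR net0 = L OR L = L

net1 = H; net4 = L; net6 = L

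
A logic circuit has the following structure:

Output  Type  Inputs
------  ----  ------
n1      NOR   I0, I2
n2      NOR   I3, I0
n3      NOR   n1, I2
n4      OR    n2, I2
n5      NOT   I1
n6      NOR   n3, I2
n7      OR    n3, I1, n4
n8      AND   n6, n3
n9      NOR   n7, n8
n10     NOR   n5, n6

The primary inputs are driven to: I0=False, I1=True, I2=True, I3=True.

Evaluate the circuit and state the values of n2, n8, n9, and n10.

n2 = False, n8 = False, n9 = False, n10 = True

n1 = I0 NOR I2 = False NOR True = False
n2 = I3 NOR I0 = True NOR False = False
n3 = n1 NOR I2 = False NOR True = False
n4 = n2 OR I2 = False OR True = True
n5 = NOT I1 = NOT True = False
n6 = n3 NOR I2 = False NOR True = False
n7 = n3 OR I1 OR n4 = False OR True OR True = True
n8 = n6 AND n3 = False AND False = False
n9 = n7 NOR n8 = True NOR False = False
n10 = n5 NOR n6 = False NOR False = True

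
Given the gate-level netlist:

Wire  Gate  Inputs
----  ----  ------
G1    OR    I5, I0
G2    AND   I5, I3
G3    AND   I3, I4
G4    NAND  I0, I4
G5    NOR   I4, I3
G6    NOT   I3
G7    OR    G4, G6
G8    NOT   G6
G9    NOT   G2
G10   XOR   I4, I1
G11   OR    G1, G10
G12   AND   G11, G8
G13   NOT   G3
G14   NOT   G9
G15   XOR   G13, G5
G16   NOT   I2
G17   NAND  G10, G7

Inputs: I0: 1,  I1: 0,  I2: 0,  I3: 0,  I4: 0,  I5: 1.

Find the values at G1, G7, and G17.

G1 = 1, G7 = 1, G17 = 1

G1 = I5 OR I0 = 1 OR 1 = 1
G4 = I0 NAND I4 = 1 NAND 0 = 1
G6 = NOT I3 = NOT 0 = 1
G7 = G4 OR G6 = 1 OR 1 = 1
G10 = I4 XOR I1 = 0 XOR 0 = 0
G17 = G10 NAND G7 = 0 NAND 1 = 1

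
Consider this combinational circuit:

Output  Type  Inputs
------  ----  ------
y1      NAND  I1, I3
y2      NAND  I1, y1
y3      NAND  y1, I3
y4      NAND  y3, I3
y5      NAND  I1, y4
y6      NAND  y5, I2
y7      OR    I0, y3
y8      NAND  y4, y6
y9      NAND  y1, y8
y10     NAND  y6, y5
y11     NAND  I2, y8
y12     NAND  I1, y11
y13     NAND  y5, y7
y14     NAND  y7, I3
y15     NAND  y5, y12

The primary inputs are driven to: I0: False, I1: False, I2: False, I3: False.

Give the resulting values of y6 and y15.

y6 = True, y15 = False

y1 = I1 NAND I3 = False NAND False = True
y3 = y1 NAND I3 = True NAND False = True
y4 = y3 NAND I3 = True NAND False = True
y5 = I1 NAND y4 = False NAND True = True
y6 = y5 NAND I2 = True NAND False = True
y8 = y4 NAND y6 = True NAND True = False
y11 = I2 NAND y8 = False NAND False = True
y12 = I1 NAND y11 = False NAND True = True
y15 = y5 NAND y12 = True NAND True = False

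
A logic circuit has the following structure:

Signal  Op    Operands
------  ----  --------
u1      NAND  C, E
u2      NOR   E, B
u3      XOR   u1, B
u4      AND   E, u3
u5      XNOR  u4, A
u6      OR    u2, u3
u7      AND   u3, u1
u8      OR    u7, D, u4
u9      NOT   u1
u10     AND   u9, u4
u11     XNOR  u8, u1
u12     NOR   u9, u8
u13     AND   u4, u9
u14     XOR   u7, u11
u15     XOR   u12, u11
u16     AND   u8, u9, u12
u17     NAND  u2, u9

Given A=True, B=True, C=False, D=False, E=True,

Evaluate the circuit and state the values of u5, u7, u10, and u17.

u5 = False; u7 = False; u10 = False; u17 = True

u1 = C NAND E = False NAND True = True
u2 = E NOR B = True NOR True = False
u3 = u1 XOR B = True XOR True = False
u4 = E AND u3 = True AND False = False
u5 = u4 XNOR A = False XNOR True = False
u7 = u3 AND u1 = False AND True = False
u9 = NOT u1 = NOT True = False
u10 = u9 AND u4 = False AND False = False
u17 = u2 NAND u9 = False NAND False = True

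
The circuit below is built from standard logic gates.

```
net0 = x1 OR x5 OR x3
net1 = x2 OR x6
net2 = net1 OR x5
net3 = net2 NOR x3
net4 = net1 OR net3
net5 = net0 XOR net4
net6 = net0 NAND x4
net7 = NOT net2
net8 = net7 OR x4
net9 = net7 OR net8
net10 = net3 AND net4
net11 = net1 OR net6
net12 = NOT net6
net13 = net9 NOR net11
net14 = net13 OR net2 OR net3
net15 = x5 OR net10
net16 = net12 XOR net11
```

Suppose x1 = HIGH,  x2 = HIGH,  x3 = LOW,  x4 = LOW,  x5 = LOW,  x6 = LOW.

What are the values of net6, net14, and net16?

net6 = HIGH; net14 = HIGH; net16 = HIGH

net0 = x1 OR x5 OR x3 = HIGH OR LOW OR LOW = HIGH
net1 = x2 OR x6 = HIGH OR LOW = HIGH
net2 = net1 OR x5 = HIGH OR LOW = HIGH
net3 = net2 NOR x3 = HIGH NOR LOW = LOW
net6 = net0 NAND x4 = HIGH NAND LOW = HIGH
net7 = NOT net2 = NOT HIGH = LOW
net8 = net7 OR x4 = LOW OR LOW = LOW
net9 = net7 OR net8 = LOW OR LOW = LOW
net11 = net1 OR net6 = HIGH OR HIGH = HIGH
net12 = NOT net6 = NOT HIGH = LOW
net13 = net9 NOR net11 = LOW NOR HIGH = LOW
net14 = net13 OR net2 OR net3 = LOW OR HIGH OR LOW = HIGH
net16 = net12 XOR net11 = LOW XOR HIGH = HIGH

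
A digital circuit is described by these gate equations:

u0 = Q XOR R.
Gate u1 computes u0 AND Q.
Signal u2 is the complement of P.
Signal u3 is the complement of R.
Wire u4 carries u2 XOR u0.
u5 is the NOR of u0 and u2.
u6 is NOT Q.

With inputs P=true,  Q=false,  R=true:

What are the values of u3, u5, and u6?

u0 = Q XOR R = false XOR true = true
u2 = NOT P = NOT true = false
u3 = NOT R = NOT true = false
u5 = u0 NOR u2 = true NOR false = false
u6 = NOT Q = NOT false = true

u3 = false, u5 = false, u6 = true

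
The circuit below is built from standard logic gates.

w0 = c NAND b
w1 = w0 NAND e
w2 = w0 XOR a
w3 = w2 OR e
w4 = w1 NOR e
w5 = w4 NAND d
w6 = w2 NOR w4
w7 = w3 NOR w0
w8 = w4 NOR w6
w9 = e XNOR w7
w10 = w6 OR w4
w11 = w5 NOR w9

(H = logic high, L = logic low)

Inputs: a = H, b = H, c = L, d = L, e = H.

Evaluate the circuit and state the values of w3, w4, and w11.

w0 = c NAND b = L NAND H = H
w1 = w0 NAND e = H NAND H = L
w2 = w0 XOR a = H XOR H = L
w3 = w2 OR e = L OR H = H
w4 = w1 NOR e = L NOR H = L
w5 = w4 NAND d = L NAND L = H
w7 = w3 NOR w0 = H NOR H = L
w9 = e XNOR w7 = H XNOR L = L
w11 = w5 NOR w9 = H NOR L = L

w3 = H; w4 = L; w11 = L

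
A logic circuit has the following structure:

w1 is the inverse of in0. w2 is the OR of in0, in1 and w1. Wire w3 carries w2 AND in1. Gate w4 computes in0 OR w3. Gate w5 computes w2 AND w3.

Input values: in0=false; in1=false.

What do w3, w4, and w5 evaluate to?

w3 = false, w4 = false, w5 = false

w1 = NOT in0 = NOT false = true
w2 = in0 OR in1 OR w1 = false OR false OR true = true
w3 = w2 AND in1 = true AND false = false
w4 = in0 OR w3 = false OR false = false
w5 = w2 AND w3 = true AND false = false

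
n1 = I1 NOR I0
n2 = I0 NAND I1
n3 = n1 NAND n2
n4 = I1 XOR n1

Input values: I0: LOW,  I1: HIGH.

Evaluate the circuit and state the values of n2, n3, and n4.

n2 = HIGH, n3 = HIGH, n4 = HIGH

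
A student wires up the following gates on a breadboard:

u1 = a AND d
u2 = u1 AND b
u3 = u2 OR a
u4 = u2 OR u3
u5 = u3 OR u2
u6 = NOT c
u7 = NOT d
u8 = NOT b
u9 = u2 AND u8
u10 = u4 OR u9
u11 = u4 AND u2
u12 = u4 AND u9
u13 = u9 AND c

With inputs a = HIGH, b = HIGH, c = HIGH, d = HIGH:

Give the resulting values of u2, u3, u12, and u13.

u2 = HIGH, u3 = HIGH, u12 = LOW, u13 = LOW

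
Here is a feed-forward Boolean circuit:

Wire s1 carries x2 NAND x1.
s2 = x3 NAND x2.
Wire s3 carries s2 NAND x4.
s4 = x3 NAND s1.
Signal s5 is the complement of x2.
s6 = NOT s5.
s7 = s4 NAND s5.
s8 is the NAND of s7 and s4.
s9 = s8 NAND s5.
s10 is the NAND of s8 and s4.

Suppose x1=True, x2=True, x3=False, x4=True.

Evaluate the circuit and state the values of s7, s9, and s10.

s1 = x2 NAND x1 = True NAND True = False
s4 = x3 NAND s1 = False NAND False = True
s5 = NOT x2 = NOT True = False
s7 = s4 NAND s5 = True NAND False = True
s8 = s7 NAND s4 = True NAND True = False
s9 = s8 NAND s5 = False NAND False = True
s10 = s8 NAND s4 = False NAND True = True

s7 = True  s9 = True  s10 = True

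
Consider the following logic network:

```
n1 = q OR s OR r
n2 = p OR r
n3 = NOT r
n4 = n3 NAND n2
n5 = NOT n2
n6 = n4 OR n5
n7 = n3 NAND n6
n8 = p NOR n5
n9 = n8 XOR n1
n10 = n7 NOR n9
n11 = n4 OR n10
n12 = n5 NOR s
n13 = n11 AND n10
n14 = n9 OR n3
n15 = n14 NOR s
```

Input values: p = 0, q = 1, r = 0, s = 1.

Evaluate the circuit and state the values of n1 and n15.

n1 = q OR s OR r = 1 OR 1 OR 0 = 1
n2 = p OR r = 0 OR 0 = 0
n3 = NOT r = NOT 0 = 1
n5 = NOT n2 = NOT 0 = 1
n8 = p NOR n5 = 0 NOR 1 = 0
n9 = n8 XOR n1 = 0 XOR 1 = 1
n14 = n9 OR n3 = 1 OR 1 = 1
n15 = n14 NOR s = 1 NOR 1 = 0

n1 = 1; n15 = 0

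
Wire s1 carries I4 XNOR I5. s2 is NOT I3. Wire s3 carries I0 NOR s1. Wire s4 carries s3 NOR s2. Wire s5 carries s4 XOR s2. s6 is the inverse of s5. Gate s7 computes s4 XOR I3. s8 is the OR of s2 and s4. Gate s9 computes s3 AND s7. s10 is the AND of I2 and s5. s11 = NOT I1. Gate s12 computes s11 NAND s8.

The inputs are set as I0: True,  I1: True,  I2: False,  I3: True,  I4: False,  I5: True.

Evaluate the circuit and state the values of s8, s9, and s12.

s8 = True  s9 = False  s12 = True

s1 = I4 XNOR I5 = False XNOR True = False
s2 = NOT I3 = NOT True = False
s3 = I0 NOR s1 = True NOR False = False
s4 = s3 NOR s2 = False NOR False = True
s7 = s4 XOR I3 = True XOR True = False
s8 = s2 OR s4 = False OR True = True
s9 = s3 AND s7 = False AND False = False
s11 = NOT I1 = NOT True = False
s12 = s11 NAND s8 = False NAND True = True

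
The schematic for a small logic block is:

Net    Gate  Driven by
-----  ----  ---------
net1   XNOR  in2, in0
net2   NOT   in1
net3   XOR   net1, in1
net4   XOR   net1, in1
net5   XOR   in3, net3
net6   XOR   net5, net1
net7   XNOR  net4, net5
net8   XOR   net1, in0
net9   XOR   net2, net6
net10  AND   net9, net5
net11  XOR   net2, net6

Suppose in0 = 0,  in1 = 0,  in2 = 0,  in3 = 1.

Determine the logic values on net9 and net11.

net9 = 0  net11 = 0

net1 = in2 XNOR in0 = 0 XNOR 0 = 1
net2 = NOT in1 = NOT 0 = 1
net3 = net1 XOR in1 = 1 XOR 0 = 1
net5 = in3 XOR net3 = 1 XOR 1 = 0
net6 = net5 XOR net1 = 0 XOR 1 = 1
net9 = net2 XOR net6 = 1 XOR 1 = 0
net11 = net2 XOR net6 = 1 XOR 1 = 0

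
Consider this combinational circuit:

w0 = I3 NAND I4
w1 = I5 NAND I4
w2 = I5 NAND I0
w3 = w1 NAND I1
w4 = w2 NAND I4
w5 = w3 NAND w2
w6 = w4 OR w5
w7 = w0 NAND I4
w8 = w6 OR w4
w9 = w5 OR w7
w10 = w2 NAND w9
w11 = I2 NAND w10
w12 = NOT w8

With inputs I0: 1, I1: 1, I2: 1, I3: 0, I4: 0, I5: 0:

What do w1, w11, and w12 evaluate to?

w1 = 1; w11 = 1; w12 = 0

w0 = I3 NAND I4 = 0 NAND 0 = 1
w1 = I5 NAND I4 = 0 NAND 0 = 1
w2 = I5 NAND I0 = 0 NAND 1 = 1
w3 = w1 NAND I1 = 1 NAND 1 = 0
w4 = w2 NAND I4 = 1 NAND 0 = 1
w5 = w3 NAND w2 = 0 NAND 1 = 1
w6 = w4 OR w5 = 1 OR 1 = 1
w7 = w0 NAND I4 = 1 NAND 0 = 1
w8 = w6 OR w4 = 1 OR 1 = 1
w9 = w5 OR w7 = 1 OR 1 = 1
w10 = w2 NAND w9 = 1 NAND 1 = 0
w11 = I2 NAND w10 = 1 NAND 0 = 1
w12 = NOT w8 = NOT 1 = 0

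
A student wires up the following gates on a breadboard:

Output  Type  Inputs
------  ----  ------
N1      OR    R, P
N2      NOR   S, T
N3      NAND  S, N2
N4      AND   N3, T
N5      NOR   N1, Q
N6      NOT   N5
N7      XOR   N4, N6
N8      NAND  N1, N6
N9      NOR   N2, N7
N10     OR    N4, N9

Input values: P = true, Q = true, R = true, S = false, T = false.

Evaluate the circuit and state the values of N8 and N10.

N1 = R OR P = true OR true = true
N2 = S NOR T = false NOR false = true
N3 = S NAND N2 = false NAND true = true
N4 = N3 AND T = true AND false = false
N5 = N1 NOR Q = true NOR true = false
N6 = NOT N5 = NOT false = true
N7 = N4 XOR N6 = false XOR true = true
N8 = N1 NAND N6 = true NAND true = false
N9 = N2 NOR N7 = true NOR true = false
N10 = N4 OR N9 = false OR false = false

N8 = false, N10 = false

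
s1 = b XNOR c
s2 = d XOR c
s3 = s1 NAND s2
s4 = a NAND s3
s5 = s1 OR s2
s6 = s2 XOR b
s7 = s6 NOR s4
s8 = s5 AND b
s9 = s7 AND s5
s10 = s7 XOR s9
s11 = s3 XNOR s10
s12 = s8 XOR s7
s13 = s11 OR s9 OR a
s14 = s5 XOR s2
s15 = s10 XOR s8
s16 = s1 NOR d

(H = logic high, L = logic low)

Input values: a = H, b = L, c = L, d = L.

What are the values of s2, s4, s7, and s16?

s2 = L  s4 = L  s7 = H  s16 = L

s1 = b XNOR c = L XNOR L = H
s2 = d XOR c = L XOR L = L
s3 = s1 NAND s2 = H NAND L = H
s4 = a NAND s3 = H NAND H = L
s6 = s2 XOR b = L XOR L = L
s7 = s6 NOR s4 = L NOR L = H
s16 = s1 NOR d = H NOR L = L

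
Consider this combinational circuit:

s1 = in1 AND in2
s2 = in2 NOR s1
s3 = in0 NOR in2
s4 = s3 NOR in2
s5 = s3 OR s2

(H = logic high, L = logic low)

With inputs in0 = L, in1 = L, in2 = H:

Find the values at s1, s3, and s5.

s1 = in1 AND in2 = L AND H = L
s2 = in2 NOR s1 = H NOR L = L
s3 = in0 NOR in2 = L NOR H = L
s5 = s3 OR s2 = L OR L = L

s1 = L, s3 = L, s5 = L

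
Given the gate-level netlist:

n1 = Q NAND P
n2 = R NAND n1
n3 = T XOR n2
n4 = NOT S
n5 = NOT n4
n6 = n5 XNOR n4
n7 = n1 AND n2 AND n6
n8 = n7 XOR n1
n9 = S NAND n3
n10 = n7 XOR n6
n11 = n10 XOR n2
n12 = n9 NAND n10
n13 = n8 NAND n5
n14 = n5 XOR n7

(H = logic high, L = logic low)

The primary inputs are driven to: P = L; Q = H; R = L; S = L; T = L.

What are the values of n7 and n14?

n1 = Q NAND P = H NAND L = H
n2 = R NAND n1 = L NAND H = H
n4 = NOT S = NOT L = H
n5 = NOT n4 = NOT H = L
n6 = n5 XNOR n4 = L XNOR H = L
n7 = n1 AND n2 AND n6 = H AND H AND L = L
n14 = n5 XOR n7 = L XOR L = L

n7 = L  n14 = L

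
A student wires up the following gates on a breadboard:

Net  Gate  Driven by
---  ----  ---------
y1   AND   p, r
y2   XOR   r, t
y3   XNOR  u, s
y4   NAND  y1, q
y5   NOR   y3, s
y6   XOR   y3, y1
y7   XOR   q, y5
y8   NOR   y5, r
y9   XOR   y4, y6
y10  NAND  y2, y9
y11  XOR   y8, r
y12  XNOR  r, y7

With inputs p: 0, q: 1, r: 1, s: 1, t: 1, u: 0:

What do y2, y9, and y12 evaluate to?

y1 = p AND r = 0 AND 1 = 0
y2 = r XOR t = 1 XOR 1 = 0
y3 = u XNOR s = 0 XNOR 1 = 0
y4 = y1 NAND q = 0 NAND 1 = 1
y5 = y3 NOR s = 0 NOR 1 = 0
y6 = y3 XOR y1 = 0 XOR 0 = 0
y7 = q XOR y5 = 1 XOR 0 = 1
y9 = y4 XOR y6 = 1 XOR 0 = 1
y12 = r XNOR y7 = 1 XNOR 1 = 1

y2 = 0, y9 = 1, y12 = 1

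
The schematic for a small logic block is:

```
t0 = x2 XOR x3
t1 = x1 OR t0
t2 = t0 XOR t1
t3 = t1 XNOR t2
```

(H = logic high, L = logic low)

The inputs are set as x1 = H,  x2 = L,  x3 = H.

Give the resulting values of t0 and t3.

t0 = H, t3 = L

t0 = x2 XOR x3 = L XOR H = H
t1 = x1 OR t0 = H OR H = H
t2 = t0 XOR t1 = H XOR H = L
t3 = t1 XNOR t2 = H XNOR L = L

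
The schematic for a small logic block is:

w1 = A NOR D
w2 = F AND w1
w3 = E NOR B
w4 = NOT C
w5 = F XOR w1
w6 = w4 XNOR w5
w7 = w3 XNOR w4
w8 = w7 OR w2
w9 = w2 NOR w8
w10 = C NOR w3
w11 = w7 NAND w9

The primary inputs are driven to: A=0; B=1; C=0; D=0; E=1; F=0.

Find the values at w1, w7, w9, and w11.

w1 = A NOR D = 0 NOR 0 = 1
w2 = F AND w1 = 0 AND 1 = 0
w3 = E NOR B = 1 NOR 1 = 0
w4 = NOT C = NOT 0 = 1
w7 = w3 XNOR w4 = 0 XNOR 1 = 0
w8 = w7 OR w2 = 0 OR 0 = 0
w9 = w2 NOR w8 = 0 NOR 0 = 1
w11 = w7 NAND w9 = 0 NAND 1 = 1

w1 = 1  w7 = 0  w9 = 1  w11 = 1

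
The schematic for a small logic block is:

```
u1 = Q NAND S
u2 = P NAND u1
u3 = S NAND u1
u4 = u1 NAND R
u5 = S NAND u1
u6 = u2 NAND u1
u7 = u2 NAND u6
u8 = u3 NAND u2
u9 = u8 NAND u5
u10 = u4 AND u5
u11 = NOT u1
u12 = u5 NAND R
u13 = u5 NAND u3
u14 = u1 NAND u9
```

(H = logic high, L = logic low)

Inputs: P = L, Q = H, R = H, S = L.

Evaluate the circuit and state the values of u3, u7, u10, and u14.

u1 = Q NAND S = H NAND L = H
u2 = P NAND u1 = L NAND H = H
u3 = S NAND u1 = L NAND H = H
u4 = u1 NAND R = H NAND H = L
u5 = S NAND u1 = L NAND H = H
u6 = u2 NAND u1 = H NAND H = L
u7 = u2 NAND u6 = H NAND L = H
u8 = u3 NAND u2 = H NAND H = L
u9 = u8 NAND u5 = L NAND H = H
u10 = u4 AND u5 = L AND H = L
u14 = u1 NAND u9 = H NAND H = L

u3 = H; u7 = H; u10 = L; u14 = L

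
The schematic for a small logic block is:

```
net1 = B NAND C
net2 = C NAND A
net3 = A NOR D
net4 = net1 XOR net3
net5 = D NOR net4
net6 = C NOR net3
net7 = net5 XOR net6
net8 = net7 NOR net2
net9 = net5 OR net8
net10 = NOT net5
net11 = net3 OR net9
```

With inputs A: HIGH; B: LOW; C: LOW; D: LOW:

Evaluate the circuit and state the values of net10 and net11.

net1 = B NAND C = LOW NAND LOW = HIGH
net2 = C NAND A = LOW NAND HIGH = HIGH
net3 = A NOR D = HIGH NOR LOW = LOW
net4 = net1 XOR net3 = HIGH XOR LOW = HIGH
net5 = D NOR net4 = LOW NOR HIGH = LOW
net6 = C NOR net3 = LOW NOR LOW = HIGH
net7 = net5 XOR net6 = LOW XOR HIGH = HIGH
net8 = net7 NOR net2 = HIGH NOR HIGH = LOW
net9 = net5 OR net8 = LOW OR LOW = LOW
net10 = NOT net5 = NOT LOW = HIGH
net11 = net3 OR net9 = LOW OR LOW = LOW

net10 = HIGH; net11 = LOW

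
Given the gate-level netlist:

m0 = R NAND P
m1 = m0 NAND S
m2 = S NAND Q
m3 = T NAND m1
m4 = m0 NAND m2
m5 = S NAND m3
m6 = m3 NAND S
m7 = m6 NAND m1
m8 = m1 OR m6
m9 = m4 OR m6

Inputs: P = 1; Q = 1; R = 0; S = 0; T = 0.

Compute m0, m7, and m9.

m0 = 1  m7 = 0  m9 = 1

m0 = R NAND P = 0 NAND 1 = 1
m1 = m0 NAND S = 1 NAND 0 = 1
m2 = S NAND Q = 0 NAND 1 = 1
m3 = T NAND m1 = 0 NAND 1 = 1
m4 = m0 NAND m2 = 1 NAND 1 = 0
m6 = m3 NAND S = 1 NAND 0 = 1
m7 = m6 NAND m1 = 1 NAND 1 = 0
m9 = m4 OR m6 = 0 OR 1 = 1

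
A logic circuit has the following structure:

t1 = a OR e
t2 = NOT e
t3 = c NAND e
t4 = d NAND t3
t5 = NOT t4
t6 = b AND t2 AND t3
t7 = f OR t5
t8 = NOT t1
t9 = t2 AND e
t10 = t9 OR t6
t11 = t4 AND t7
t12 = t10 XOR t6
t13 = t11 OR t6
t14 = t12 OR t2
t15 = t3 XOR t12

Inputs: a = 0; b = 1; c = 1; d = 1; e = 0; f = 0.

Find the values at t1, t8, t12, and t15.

t1 = 0, t8 = 1, t12 = 0, t15 = 1

t1 = a OR e = 0 OR 0 = 0
t2 = NOT e = NOT 0 = 1
t3 = c NAND e = 1 NAND 0 = 1
t6 = b AND t2 AND t3 = 1 AND 1 AND 1 = 1
t8 = NOT t1 = NOT 0 = 1
t9 = t2 AND e = 1 AND 0 = 0
t10 = t9 OR t6 = 0 OR 1 = 1
t12 = t10 XOR t6 = 1 XOR 1 = 0
t15 = t3 XOR t12 = 1 XOR 0 = 1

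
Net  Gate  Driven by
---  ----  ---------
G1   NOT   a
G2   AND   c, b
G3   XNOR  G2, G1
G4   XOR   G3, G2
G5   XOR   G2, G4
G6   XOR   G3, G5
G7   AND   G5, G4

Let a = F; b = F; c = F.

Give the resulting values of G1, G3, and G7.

G1 = T; G3 = F; G7 = F

G1 = NOT a = NOT F = T
G2 = c AND b = F AND F = F
G3 = G2 XNOR G1 = F XNOR T = F
G4 = G3 XOR G2 = F XOR F = F
G5 = G2 XOR G4 = F XOR F = F
G7 = G5 AND G4 = F AND F = F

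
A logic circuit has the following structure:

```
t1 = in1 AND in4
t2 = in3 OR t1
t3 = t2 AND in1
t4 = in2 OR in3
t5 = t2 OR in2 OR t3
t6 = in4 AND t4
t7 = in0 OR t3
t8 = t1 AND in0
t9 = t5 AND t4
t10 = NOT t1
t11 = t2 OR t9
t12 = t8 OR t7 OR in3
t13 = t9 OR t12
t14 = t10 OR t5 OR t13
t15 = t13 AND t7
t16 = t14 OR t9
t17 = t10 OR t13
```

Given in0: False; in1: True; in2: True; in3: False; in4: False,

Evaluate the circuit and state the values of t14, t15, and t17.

t14 = True, t15 = False, t17 = True

t1 = in1 AND in4 = True AND False = False
t2 = in3 OR t1 = False OR False = False
t3 = t2 AND in1 = False AND True = False
t4 = in2 OR in3 = True OR False = True
t5 = t2 OR in2 OR t3 = False OR True OR False = True
t7 = in0 OR t3 = False OR False = False
t8 = t1 AND in0 = False AND False = False
t9 = t5 AND t4 = True AND True = True
t10 = NOT t1 = NOT False = True
t12 = t8 OR t7 OR in3 = False OR False OR False = False
t13 = t9 OR t12 = True OR False = True
t14 = t10 OR t5 OR t13 = True OR True OR True = True
t15 = t13 AND t7 = True AND False = False
t17 = t10 OR t13 = True OR True = True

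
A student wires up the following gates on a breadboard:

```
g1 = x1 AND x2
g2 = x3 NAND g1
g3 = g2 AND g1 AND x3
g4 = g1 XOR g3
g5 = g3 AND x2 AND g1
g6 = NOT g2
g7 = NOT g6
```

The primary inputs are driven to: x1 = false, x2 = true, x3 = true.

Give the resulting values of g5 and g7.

g1 = x1 AND x2 = false AND true = false
g2 = x3 NAND g1 = true NAND false = true
g3 = g2 AND g1 AND x3 = true AND false AND true = false
g5 = g3 AND x2 AND g1 = false AND true AND false = false
g6 = NOT g2 = NOT true = false
g7 = NOT g6 = NOT false = true

g5 = false  g7 = true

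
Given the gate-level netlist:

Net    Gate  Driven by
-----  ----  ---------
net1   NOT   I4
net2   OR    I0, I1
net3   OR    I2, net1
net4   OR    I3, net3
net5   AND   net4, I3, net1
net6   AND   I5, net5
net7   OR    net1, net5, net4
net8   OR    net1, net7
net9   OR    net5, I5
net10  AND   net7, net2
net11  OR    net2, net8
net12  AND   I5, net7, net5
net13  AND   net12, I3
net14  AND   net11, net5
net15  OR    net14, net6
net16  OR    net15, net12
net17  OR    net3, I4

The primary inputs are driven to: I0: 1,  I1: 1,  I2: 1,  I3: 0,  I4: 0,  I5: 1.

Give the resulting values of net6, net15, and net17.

net1 = NOT I4 = NOT 0 = 1
net2 = I0 OR I1 = 1 OR 1 = 1
net3 = I2 OR net1 = 1 OR 1 = 1
net4 = I3 OR net3 = 0 OR 1 = 1
net5 = net4 AND I3 AND net1 = 1 AND 0 AND 1 = 0
net6 = I5 AND net5 = 1 AND 0 = 0
net7 = net1 OR net5 OR net4 = 1 OR 0 OR 1 = 1
net8 = net1 OR net7 = 1 OR 1 = 1
net11 = net2 OR net8 = 1 OR 1 = 1
net14 = net11 AND net5 = 1 AND 0 = 0
net15 = net14 OR net6 = 0 OR 0 = 0
net17 = net3 OR I4 = 1 OR 0 = 1

net6 = 0, net15 = 0, net17 = 1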